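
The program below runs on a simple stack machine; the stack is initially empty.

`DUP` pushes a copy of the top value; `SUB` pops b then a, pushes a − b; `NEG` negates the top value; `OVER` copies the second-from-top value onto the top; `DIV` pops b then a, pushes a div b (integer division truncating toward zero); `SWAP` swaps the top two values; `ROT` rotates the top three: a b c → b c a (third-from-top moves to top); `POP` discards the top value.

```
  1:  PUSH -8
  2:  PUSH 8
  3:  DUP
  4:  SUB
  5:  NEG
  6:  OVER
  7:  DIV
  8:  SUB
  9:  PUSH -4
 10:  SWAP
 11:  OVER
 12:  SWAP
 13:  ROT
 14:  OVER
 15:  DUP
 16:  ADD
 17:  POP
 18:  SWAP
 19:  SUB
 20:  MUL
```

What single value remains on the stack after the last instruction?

-16

PUSH -8 → -8
PUSH 8  → -8 8
DUP     → -8 8 8
SUB     → -8 0
NEG     → -8 0
OVER    → -8 0 -8
DIV     → -8 0
SUB     → -8
PUSH -4 → -8 -4
SWAP    → -4 -8
OVER    → -4 -8 -4
SWAP    → -4 -4 -8
ROT     → -4 -8 -4
OVER    → -4 -8 -4 -8
DUP     → -4 -8 -4 -8 -8
ADD     → -4 -8 -4 -16
POP     → -4 -8 -4
SWAP    → -4 -4 -8
SUB     → -4 4
MUL     → -16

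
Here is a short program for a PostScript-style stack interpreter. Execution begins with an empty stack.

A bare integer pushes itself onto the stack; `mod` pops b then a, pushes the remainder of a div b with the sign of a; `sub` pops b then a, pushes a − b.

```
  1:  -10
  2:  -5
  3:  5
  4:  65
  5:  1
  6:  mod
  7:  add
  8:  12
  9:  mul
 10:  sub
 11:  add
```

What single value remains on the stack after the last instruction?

-10 -> -10
-5  -> -10 -5
5   -> -10 -5 5
65  -> -10 -5 5 65
1   -> -10 -5 5 65 1
mod -> -10 -5 5 0
add -> -10 -5 5
12  -> -10 -5 5 12
mul -> -10 -5 60
sub -> -10 -65
add -> -75

-75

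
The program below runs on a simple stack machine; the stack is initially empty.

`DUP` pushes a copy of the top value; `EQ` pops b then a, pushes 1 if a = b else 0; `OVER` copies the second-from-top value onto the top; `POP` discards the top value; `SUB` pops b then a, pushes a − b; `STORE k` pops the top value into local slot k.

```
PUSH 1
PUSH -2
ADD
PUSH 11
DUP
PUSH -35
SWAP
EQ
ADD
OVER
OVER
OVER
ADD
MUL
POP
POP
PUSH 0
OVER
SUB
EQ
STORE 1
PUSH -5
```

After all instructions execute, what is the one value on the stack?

PUSH 1    [1]
PUSH -2   [1, -2]
ADD       [-1]
PUSH 11   [-1, 11]
DUP       [-1, 11, 11]
PUSH -35  [-1, 11, 11, -35]
SWAP      [-1, 11, -35, 11]
EQ        [-1, 11, 0]
ADD       [-1, 11]
OVER      [-1, 11, -1]
OVER      [-1, 11, -1, 11]
OVER      [-1, 11, -1, 11, -1]
ADD       [-1, 11, -1, 10]
MUL       [-1, 11, -10]
POP       [-1, 11]
POP       [-1]
PUSH 0    [-1, 0]
OVER      [-1, 0, -1]
SUB       [-1, 1]
EQ        [0]
STORE 1   []
PUSH -5   [-5]

-5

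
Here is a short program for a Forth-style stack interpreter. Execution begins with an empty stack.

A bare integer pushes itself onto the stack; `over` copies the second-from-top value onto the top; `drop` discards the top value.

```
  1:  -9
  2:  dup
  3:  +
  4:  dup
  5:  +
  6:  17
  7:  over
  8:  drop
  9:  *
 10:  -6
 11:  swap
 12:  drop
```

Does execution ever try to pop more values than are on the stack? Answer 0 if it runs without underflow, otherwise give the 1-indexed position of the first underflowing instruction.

-9   -> [-9]
dup  -> [-9, -9]
+    -> [-18]
dup  -> [-18, -18]
+    -> [-36]
17   -> [-36, 17]
over -> [-36, 17, -36]
drop -> [-36, 17]
*    -> [-612]
-6   -> [-612, -6]
swap -> [-6, -612]
drop -> [-6]

0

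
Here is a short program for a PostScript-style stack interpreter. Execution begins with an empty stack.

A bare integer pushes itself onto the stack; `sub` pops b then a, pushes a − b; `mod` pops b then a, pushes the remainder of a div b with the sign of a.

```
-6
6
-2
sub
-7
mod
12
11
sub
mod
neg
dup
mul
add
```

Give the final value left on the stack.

-6  : [-6]
6   : [-6, 6]
-2  : [-6, 6, -2]
sub : [-6, 8]
-7  : [-6, 8, -7]
mod : [-6, 1]
12  : [-6, 1, 12]
11  : [-6, 1, 12, 11]
sub : [-6, 1, 1]
mod : [-6, 0]
neg : [-6, 0]
dup : [-6, 0, 0]
mul : [-6, 0]
add : [-6]

-6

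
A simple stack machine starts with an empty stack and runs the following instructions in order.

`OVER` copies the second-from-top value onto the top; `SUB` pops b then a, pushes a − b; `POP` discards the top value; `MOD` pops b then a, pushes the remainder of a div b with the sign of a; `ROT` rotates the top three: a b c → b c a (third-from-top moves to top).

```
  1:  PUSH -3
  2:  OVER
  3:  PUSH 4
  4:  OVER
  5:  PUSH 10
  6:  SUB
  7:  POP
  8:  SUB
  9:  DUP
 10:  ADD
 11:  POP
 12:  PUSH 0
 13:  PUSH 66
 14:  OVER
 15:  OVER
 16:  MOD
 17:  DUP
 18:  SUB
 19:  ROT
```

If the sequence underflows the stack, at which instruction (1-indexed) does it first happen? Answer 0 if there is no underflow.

2

PUSH -3 : [-3]
OVER  — needs 2 operands, stack has 1 → underflow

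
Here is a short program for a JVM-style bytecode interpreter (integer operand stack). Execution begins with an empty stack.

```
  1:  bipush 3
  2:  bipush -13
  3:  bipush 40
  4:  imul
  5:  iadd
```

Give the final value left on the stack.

bipush 3   : [3]
bipush -13 : [3, -13]
bipush 40  : [3, -13, 40]
imul       : [3, -520]
iadd       : [-517]

-517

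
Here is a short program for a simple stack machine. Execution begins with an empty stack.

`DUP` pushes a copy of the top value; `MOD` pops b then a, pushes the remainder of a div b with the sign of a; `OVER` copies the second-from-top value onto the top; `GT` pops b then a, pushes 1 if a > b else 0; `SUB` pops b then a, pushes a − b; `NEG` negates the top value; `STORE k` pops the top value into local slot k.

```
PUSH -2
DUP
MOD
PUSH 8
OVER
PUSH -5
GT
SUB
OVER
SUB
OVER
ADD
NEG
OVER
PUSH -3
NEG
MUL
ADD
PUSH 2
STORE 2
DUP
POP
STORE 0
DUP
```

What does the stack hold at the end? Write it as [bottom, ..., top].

[0, 0]

PUSH -2 : [-2]
DUP     : [-2, -2]
MOD     : [0]
PUSH 8  : [0, 8]
OVER    : [0, 8, 0]
PUSH -5 : [0, 8, 0, -5]
GT      : [0, 8, 1]
SUB     : [0, 7]
OVER    : [0, 7, 0]
SUB     : [0, 7]
OVER    : [0, 7, 0]
ADD     : [0, 7]
NEG     : [0, -7]
OVER    : [0, -7, 0]
PUSH -3 : [0, -7, 0, -3]
NEG     : [0, -7, 0, 3]
MUL     : [0, -7, 0]
ADD     : [0, -7]
PUSH 2  : [0, -7, 2]
STORE 2 : [0, -7]
DUP     : [0, -7, -7]
POP     : [0, -7]
STORE 0 : [0]
DUP     : [0, 0]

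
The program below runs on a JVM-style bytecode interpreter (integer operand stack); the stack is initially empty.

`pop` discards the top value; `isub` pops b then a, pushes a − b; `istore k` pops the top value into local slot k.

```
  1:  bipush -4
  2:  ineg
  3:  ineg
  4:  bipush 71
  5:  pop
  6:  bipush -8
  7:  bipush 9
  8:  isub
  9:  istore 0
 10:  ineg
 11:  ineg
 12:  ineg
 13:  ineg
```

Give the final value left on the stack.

bipush -4 -> -4
ineg      -> 4
ineg      -> -4
bipush 71 -> -4 71
pop       -> -4
bipush -8 -> -4 -8
bipush 9  -> -4 -8 9
isub      -> -4 -17
istore 0  -> -4
ineg      -> 4
ineg      -> -4
ineg      -> 4
ineg      -> -4

-4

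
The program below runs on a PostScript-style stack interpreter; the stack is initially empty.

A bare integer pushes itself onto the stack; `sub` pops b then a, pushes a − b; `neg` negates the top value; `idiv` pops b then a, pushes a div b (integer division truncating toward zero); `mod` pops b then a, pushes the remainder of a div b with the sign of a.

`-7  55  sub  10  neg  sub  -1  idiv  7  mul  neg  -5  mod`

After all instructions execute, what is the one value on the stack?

-7    -7
55    -7 55
sub   -62
10    -62 10
neg   -62 -10
sub   -52
-1    -52 -1
idiv  52
7     52 7
mul   364
neg   -364
-5    -364 -5
mod   -4

-4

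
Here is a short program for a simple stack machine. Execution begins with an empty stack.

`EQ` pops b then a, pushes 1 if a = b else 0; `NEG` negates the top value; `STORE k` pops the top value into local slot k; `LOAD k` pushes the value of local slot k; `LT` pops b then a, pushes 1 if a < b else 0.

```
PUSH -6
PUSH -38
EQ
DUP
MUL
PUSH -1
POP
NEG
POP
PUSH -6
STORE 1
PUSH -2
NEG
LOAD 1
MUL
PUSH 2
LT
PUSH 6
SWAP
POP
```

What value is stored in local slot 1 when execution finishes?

PUSH -6  : -6
PUSH -38 : -6 -38
EQ       : 0
DUP      : 0 0
MUL      : 0
PUSH -1  : 0 -1
POP      : 0
NEG      : 0
POP      : (empty)
PUSH -6  : -6
STORE 1  : (empty)
PUSH -2  : -2
NEG      : 2
LOAD 1   : 2 -6
MUL      : -12
PUSH 2   : -12 2
LT       : 1
PUSH 6   : 1 6
SWAP     : 6 1
POP      : 6

-6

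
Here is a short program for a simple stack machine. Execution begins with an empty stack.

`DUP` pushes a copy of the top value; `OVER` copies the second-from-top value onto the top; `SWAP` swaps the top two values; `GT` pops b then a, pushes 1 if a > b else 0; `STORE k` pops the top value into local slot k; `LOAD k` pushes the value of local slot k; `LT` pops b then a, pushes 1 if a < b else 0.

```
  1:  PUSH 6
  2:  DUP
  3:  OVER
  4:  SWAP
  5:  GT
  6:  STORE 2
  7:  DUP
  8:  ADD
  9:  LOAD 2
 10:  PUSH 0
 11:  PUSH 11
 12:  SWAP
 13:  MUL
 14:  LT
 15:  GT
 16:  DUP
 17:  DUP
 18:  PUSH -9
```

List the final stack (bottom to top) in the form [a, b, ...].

PUSH 6   6
DUP      6 6
OVER     6 6 6
SWAP     6 6 6
GT       6 0
STORE 2  6
DUP      6 6
ADD      12
LOAD 2   12 0
PUSH 0   12 0 0
PUSH 11  12 0 0 11
SWAP     12 0 11 0
MUL      12 0 0
LT       12 0
GT       1
DUP      1 1
DUP      1 1 1
PUSH -9  1 1 1 -9

[1, 1, 1, -9]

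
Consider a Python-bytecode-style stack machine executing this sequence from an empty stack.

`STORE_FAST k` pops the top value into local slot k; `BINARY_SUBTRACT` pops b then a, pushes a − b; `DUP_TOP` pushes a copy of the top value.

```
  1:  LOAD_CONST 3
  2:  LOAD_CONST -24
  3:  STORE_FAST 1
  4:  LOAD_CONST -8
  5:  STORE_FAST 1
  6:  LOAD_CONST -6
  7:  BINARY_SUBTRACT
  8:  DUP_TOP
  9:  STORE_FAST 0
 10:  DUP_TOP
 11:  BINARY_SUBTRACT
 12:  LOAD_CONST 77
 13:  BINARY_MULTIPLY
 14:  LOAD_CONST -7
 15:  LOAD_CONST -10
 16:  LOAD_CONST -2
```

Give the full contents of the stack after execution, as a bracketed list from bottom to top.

[0, -7, -10, -2]

LOAD_CONST 3    → 3
LOAD_CONST -24  → 3 -24
STORE_FAST 1    → 3
LOAD_CONST -8   → 3 -8
STORE_FAST 1    → 3
LOAD_CONST -6   → 3 -6
BINARY_SUBTRACT → 9
DUP_TOP         → 9 9
STORE_FAST 0    → 9
DUP_TOP         → 9 9
BINARY_SUBTRACT → 0
LOAD_CONST 77   → 0 77
BINARY_MULTIPLY → 0
LOAD_CONST -7   → 0 -7
LOAD_CONST -10  → 0 -7 -10
LOAD_CONST -2   → 0 -7 -10 -2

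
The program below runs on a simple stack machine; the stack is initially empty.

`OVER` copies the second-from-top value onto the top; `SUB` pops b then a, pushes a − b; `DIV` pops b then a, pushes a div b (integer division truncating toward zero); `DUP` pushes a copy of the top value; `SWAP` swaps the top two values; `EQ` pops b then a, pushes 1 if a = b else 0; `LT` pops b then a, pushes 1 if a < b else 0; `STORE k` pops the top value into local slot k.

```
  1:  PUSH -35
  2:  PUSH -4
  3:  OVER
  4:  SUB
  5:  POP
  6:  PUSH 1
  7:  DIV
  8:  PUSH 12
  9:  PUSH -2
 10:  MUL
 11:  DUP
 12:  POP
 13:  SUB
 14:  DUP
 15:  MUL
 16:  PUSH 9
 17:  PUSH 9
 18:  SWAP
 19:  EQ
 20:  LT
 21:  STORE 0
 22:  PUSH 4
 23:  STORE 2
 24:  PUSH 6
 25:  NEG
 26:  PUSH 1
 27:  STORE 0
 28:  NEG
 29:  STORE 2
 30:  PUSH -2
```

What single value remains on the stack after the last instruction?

PUSH -35 -> [-35]
PUSH -4  -> [-35, -4]
OVER     -> [-35, -4, -35]
SUB      -> [-35, 31]
POP      -> [-35]
PUSH 1   -> [-35, 1]
DIV      -> [-35]
PUSH 12  -> [-35, 12]
PUSH -2  -> [-35, 12, -2]
MUL      -> [-35, -24]
DUP      -> [-35, -24, -24]
POP      -> [-35, -24]
SUB      -> [-11]
DUP      -> [-11, -11]
MUL      -> [121]
PUSH 9   -> [121, 9]
PUSH 9   -> [121, 9, 9]
SWAP     -> [121, 9, 9]
EQ       -> [121, 1]
LT       -> [0]
STORE 0  -> []
PUSH 4   -> [4]
STORE 2  -> []
PUSH 6   -> [6]
NEG      -> [-6]
PUSH 1   -> [-6, 1]
STORE 0  -> [-6]
NEG      -> [6]
STORE 2  -> []
PUSH -2  -> [-2]

-2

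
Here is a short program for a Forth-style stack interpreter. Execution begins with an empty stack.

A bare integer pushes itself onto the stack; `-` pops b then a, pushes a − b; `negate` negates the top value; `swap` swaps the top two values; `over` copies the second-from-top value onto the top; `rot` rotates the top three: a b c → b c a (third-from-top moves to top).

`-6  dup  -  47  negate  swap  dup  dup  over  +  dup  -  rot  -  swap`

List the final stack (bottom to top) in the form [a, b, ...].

-6     : [-6]
dup    : [-6, -6]
-      : [0]
47     : [0, 47]
negate : [0, -47]
swap   : [-47, 0]
dup    : [-47, 0, 0]
dup    : [-47, 0, 0, 0]
over   : [-47, 0, 0, 0, 0]
+      : [-47, 0, 0, 0]
dup    : [-47, 0, 0, 0, 0]
-      : [-47, 0, 0, 0]
rot    : [-47, 0, 0, 0]
-      : [-47, 0, 0]
swap   : [-47, 0, 0]

[-47, 0, 0]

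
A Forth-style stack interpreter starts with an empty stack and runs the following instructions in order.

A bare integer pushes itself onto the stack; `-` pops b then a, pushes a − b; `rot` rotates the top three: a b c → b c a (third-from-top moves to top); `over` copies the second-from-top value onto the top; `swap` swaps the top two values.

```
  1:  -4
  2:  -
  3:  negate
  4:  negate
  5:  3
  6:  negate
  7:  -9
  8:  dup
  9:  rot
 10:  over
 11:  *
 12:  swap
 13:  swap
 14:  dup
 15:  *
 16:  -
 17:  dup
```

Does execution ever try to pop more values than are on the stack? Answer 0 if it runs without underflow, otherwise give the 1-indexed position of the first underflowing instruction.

2

-4 → [-4]
-  — needs 2 operands, stack has 1 → underflow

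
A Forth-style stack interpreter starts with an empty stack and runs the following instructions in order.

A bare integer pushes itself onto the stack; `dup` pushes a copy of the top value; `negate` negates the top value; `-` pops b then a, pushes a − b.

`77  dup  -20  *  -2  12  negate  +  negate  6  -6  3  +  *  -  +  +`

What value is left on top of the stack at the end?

77     : [77]
dup    : [77, 77]
-20    : [77, 77, -20]
*      : [77, -1540]
-2     : [77, -1540, -2]
12     : [77, -1540, -2, 12]
negate : [77, -1540, -2, -12]
+      : [77, -1540, -14]
negate : [77, -1540, 14]
6      : [77, -1540, 14, 6]
-6     : [77, -1540, 14, 6, -6]
3      : [77, -1540, 14, 6, -6, 3]
+      : [77, -1540, 14, 6, -3]
*      : [77, -1540, 14, -18]
-      : [77, -1540, 32]
+      : [77, -1508]
+      : [-1431]

-1431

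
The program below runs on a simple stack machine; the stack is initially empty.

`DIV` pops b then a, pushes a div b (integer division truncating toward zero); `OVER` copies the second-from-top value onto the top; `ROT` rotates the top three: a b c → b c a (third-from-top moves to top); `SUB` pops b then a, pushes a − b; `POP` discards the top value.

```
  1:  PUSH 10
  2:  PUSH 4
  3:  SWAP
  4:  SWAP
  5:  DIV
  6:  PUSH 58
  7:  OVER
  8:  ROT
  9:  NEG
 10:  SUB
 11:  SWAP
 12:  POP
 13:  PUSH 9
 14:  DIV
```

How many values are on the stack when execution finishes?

PUSH 10 -> 10
PUSH 4  -> 10 4
SWAP    -> 4 10
SWAP    -> 10 4
DIV     -> 2
PUSH 58 -> 2 58
OVER    -> 2 58 2
ROT     -> 58 2 2
NEG     -> 58 2 -2
SUB     -> 58 4
SWAP    -> 4 58
POP     -> 4
PUSH 9  -> 4 9
DIV     -> 0

1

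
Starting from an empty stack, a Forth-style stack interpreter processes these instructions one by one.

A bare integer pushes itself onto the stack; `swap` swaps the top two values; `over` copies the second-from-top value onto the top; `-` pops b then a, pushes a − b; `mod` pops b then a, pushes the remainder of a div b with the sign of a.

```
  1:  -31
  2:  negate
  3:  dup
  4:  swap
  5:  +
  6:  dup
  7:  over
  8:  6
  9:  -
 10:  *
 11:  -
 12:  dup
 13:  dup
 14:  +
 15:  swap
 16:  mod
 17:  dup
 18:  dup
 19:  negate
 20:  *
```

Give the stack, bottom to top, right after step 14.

[-3410, -6820]

-31    : -31
negate : 31
dup    : 31 31
swap   : 31 31
+      : 62
dup    : 62 62
over   : 62 62 62
6      : 62 62 62 6
-      : 62 62 56
*      : 62 3472
-      : -3410
dup    : -3410 -3410
dup    : -3410 -3410 -3410
+      : -3410 -6820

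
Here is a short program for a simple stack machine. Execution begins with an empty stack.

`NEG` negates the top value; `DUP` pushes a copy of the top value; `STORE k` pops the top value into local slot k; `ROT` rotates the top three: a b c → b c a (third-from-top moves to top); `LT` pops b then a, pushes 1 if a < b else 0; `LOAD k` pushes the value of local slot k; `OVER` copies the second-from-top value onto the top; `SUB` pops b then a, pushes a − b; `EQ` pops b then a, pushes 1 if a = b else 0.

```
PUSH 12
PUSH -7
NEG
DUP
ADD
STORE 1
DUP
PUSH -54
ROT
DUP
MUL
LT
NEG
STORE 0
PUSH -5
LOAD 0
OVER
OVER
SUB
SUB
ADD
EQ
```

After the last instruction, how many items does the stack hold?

PUSH 12   [12]
PUSH -7   [12, -7]
NEG       [12, 7]
DUP       [12, 7, 7]
ADD       [12, 14]
STORE 1   [12]
DUP       [12, 12]
PUSH -54  [12, 12, -54]
ROT       [12, -54, 12]
DUP       [12, -54, 12, 12]
MUL       [12, -54, 144]
LT        [12, 1]
NEG       [12, -1]
STORE 0   [12]
PUSH -5   [12, -5]
LOAD 0    [12, -5, -1]
OVER      [12, -5, -1, -5]
OVER      [12, -5, -1, -5, -1]
SUB       [12, -5, -1, -4]
SUB       [12, -5, 3]
ADD       [12, -2]
EQ        [0]

1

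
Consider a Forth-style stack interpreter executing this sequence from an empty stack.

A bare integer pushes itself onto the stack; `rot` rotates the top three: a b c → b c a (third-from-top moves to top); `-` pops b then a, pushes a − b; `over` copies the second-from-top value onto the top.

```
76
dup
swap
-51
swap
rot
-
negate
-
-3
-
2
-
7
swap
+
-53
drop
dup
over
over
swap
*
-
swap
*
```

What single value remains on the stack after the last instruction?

76     -> [76]
dup    -> [76, 76]
swap   -> [76, 76]
-51    -> [76, 76, -51]
swap   -> [76, -51, 76]
rot    -> [-51, 76, 76]
-      -> [-51, 0]
negate -> [-51, 0]
-      -> [-51]
-3     -> [-51, -3]
-      -> [-48]
2      -> [-48, 2]
-      -> [-50]
7      -> [-50, 7]
swap   -> [7, -50]
+      -> [-43]
-53    -> [-43, -53]
drop   -> [-43]
dup    -> [-43, -43]
over   -> [-43, -43, -43]
over   -> [-43, -43, -43, -43]
swap   -> [-43, -43, -43, -43]
*      -> [-43, -43, 1849]
-      -> [-43, -1892]
swap   -> [-1892, -43]
*      -> [81356]

81356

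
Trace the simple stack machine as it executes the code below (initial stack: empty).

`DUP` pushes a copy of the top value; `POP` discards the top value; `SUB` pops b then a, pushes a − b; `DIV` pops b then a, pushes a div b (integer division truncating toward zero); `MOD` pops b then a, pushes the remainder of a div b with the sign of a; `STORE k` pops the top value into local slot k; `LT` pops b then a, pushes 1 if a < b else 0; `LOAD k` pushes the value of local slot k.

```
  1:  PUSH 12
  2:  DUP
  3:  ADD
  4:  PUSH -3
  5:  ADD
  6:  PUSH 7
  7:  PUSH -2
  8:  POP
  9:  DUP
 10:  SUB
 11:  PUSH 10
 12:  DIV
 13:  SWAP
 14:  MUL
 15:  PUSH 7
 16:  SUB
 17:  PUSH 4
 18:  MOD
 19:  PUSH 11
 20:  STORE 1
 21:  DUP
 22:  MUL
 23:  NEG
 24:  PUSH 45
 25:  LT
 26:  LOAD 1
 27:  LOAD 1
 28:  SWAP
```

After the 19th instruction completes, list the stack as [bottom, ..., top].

PUSH 12 -> [12]
DUP     -> [12, 12]
ADD     -> [24]
PUSH -3 -> [24, -3]
ADD     -> [21]
PUSH 7  -> [21, 7]
PUSH -2 -> [21, 7, -2]
POP     -> [21, 7]
DUP     -> [21, 7, 7]
SUB     -> [21, 0]
PUSH 10 -> [21, 0, 10]
DIV     -> [21, 0]
SWAP    -> [0, 21]
MUL     -> [0]
PUSH 7  -> [0, 7]
SUB     -> [-7]
PUSH 4  -> [-7, 4]
MOD     -> [-3]
PUSH 11 -> [-3, 11]

[-3, 11]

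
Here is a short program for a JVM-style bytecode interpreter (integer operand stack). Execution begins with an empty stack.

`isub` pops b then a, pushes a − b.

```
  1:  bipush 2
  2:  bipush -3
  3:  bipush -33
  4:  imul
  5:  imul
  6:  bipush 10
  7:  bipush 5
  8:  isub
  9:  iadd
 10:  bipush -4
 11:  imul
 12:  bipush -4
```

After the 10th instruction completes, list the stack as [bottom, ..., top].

[203, -4]

bipush 2   → 2
bipush -3  → 2 -3
bipush -33 → 2 -3 -33
imul       → 2 99
imul       → 198
bipush 10  → 198 10
bipush 5   → 198 10 5
isub       → 198 5
iadd       → 203
bipush -4  → 203 -4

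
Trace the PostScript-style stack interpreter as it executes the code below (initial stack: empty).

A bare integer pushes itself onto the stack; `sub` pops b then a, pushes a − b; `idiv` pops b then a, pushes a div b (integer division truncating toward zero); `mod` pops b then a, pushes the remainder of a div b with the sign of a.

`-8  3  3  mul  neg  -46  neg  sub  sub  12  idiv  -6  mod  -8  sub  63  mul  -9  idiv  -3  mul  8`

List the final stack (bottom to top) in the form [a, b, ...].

[231, 8]

-8   → -8
3    → -8 3
3    → -8 3 3
mul  → -8 9
neg  → -8 -9
-46  → -8 -9 -46
neg  → -8 -9 46
sub  → -8 -55
sub  → 47
12   → 47 12
idiv → 3
-6   → 3 -6
mod  → 3
-8   → 3 -8
sub  → 11
63   → 11 63
mul  → 693
-9   → 693 -9
idiv → -77
-3   → -77 -3
mul  → 231
8    → 231 8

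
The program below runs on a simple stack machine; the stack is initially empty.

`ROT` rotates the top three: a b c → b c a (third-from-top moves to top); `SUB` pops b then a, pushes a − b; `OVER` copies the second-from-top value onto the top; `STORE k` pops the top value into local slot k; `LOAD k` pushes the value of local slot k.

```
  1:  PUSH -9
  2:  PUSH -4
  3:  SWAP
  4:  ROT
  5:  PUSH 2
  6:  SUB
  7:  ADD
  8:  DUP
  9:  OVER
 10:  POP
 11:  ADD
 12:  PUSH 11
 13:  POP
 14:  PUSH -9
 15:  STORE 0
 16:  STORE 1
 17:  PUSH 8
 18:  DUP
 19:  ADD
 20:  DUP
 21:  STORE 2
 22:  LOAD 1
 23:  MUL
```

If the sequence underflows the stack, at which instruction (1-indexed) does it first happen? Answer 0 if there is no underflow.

PUSH -9 -> [-9]
PUSH -4 -> [-9, -4]
SWAP    -> [-4, -9]
ROT  — needs 3 operands, stack has 2 → underflow

4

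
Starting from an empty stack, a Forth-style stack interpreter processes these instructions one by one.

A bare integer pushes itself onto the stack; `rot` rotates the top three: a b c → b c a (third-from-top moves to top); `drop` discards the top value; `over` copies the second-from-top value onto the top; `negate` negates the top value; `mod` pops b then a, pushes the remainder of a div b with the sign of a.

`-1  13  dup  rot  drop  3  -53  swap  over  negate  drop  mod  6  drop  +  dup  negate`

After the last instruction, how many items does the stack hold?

3

-1     → [-1]
13     → [-1, 13]
dup    → [-1, 13, 13]
rot    → [13, 13, -1]
drop   → [13, 13]
3      → [13, 13, 3]
-53    → [13, 13, 3, -53]
swap   → [13, 13, -53, 3]
over   → [13, 13, -53, 3, -53]
negate → [13, 13, -53, 3, 53]
drop   → [13, 13, -53, 3]
mod    → [13, 13, -2]
6      → [13, 13, -2, 6]
drop   → [13, 13, -2]
+      → [13, 11]
dup    → [13, 11, 11]
negate → [13, 11, -11]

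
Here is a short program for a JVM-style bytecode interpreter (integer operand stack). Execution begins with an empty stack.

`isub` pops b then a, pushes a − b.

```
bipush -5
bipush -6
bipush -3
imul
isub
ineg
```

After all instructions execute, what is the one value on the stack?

bipush -5 → -5
bipush -6 → -5 -6
bipush -3 → -5 -6 -3
imul      → -5 18
isub      → -23
ineg      → 23

23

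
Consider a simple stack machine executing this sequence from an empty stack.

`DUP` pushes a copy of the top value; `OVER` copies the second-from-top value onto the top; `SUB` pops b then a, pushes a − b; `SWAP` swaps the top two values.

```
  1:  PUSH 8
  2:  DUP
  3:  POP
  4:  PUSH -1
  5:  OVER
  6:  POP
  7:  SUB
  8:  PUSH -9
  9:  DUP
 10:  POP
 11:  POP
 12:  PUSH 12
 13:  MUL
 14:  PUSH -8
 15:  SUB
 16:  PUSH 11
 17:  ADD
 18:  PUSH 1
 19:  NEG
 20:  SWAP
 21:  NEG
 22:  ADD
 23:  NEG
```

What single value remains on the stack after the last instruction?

PUSH 8  : 8
DUP     : 8 8
POP     : 8
PUSH -1 : 8 -1
OVER    : 8 -1 8
POP     : 8 -1
SUB     : 9
PUSH -9 : 9 -9
DUP     : 9 -9 -9
POP     : 9 -9
POP     : 9
PUSH 12 : 9 12
MUL     : 108
PUSH -8 : 108 -8
SUB     : 116
PUSH 11 : 116 11
ADD     : 127
PUSH 1  : 127 1
NEG     : 127 -1
SWAP    : -1 127
NEG     : -1 -127
ADD     : -128
NEG     : 128

128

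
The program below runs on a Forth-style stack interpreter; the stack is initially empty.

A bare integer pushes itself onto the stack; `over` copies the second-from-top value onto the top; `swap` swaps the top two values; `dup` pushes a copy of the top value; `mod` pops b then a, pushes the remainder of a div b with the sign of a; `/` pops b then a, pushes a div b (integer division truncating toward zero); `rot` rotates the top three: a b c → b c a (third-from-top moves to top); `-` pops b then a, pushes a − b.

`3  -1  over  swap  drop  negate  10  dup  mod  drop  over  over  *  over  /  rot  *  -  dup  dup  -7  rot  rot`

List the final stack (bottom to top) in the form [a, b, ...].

[-12, -7, -12, -12]

3      → [3]
-1     → [3, -1]
over   → [3, -1, 3]
swap   → [3, 3, -1]
drop   → [3, 3]
negate → [3, -3]
10     → [3, -3, 10]
dup    → [3, -3, 10, 10]
mod    → [3, -3, 0]
drop   → [3, -3]
over   → [3, -3, 3]
over   → [3, -3, 3, -3]
*      → [3, -3, -9]
over   → [3, -3, -9, -3]
/      → [3, -3, 3]
rot    → [-3, 3, 3]
*      → [-3, 9]
-      → [-12]
dup    → [-12, -12]
dup    → [-12, -12, -12]
-7     → [-12, -12, -12, -7]
rot    → [-12, -12, -7, -12]
rot    → [-12, -7, -12, -12]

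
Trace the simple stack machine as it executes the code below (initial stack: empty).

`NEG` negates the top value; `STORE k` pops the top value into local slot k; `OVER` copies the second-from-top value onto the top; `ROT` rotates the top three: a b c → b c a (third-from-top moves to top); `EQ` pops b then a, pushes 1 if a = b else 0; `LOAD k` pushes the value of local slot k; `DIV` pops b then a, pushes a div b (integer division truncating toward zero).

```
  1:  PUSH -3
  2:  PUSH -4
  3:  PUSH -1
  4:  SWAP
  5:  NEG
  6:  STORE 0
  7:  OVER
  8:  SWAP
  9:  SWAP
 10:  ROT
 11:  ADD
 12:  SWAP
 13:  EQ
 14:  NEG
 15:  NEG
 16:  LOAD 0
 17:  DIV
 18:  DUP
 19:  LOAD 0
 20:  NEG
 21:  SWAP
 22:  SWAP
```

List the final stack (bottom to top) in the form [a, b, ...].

PUSH -3  -3
PUSH -4  -3 -4
PUSH -1  -3 -4 -1
SWAP     -3 -1 -4
NEG      -3 -1 4
STORE 0  -3 -1
OVER     -3 -1 -3
SWAP     -3 -3 -1
SWAP     -3 -1 -3
ROT      -1 -3 -3
ADD      -1 -6
SWAP     -6 -1
EQ       0
NEG      0
NEG      0
LOAD 0   0 4
DIV      0
DUP      0 0
LOAD 0   0 0 4
NEG      0 0 -4
SWAP     0 -4 0
SWAP     0 0 -4

[0, 0, -4]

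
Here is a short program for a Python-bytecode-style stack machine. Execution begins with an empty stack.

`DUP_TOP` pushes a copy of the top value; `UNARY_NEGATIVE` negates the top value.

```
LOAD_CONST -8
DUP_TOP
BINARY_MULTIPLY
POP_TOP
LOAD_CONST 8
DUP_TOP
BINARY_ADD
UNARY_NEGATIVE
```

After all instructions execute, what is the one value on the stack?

LOAD_CONST -8    [-8]
DUP_TOP          [-8, -8]
BINARY_MULTIPLY  [64]
POP_TOP          []
LOAD_CONST 8     [8]
DUP_TOP          [8, 8]
BINARY_ADD       [16]
UNARY_NEGATIVE   [-16]

-16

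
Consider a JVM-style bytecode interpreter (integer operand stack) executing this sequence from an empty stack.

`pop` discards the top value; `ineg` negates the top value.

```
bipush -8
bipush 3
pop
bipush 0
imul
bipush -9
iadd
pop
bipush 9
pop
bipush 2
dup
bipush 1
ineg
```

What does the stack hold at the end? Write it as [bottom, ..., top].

[2, 2, -1]

bipush -8 -> -8
bipush 3  -> -8 3
pop       -> -8
bipush 0  -> -8 0
imul      -> 0
bipush -9 -> 0 -9
iadd      -> -9
pop       -> (empty)
bipush 9  -> 9
pop       -> (empty)
bipush 2  -> 2
dup       -> 2 2
bipush 1  -> 2 2 1
ineg      -> 2 2 -1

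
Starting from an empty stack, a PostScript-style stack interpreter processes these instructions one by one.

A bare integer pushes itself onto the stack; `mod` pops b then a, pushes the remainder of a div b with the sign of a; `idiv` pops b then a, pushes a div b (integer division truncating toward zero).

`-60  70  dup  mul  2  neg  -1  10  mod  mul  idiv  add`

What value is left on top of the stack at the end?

-60  -> -60
70   -> -60 70
dup  -> -60 70 70
mul  -> -60 4900
2    -> -60 4900 2
neg  -> -60 4900 -2
-1   -> -60 4900 -2 -1
10   -> -60 4900 -2 -1 10
mod  -> -60 4900 -2 -1
mul  -> -60 4900 2
idiv -> -60 2450
add  -> 2390

2390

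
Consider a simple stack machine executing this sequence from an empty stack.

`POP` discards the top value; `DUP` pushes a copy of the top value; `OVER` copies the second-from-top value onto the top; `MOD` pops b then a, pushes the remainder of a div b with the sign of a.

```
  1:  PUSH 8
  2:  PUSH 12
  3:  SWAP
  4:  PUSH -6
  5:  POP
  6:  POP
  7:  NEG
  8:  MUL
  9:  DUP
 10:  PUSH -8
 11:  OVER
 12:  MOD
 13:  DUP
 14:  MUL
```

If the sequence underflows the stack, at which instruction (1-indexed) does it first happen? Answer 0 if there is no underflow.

8

PUSH 8  -> [8]
PUSH 12 -> [8, 12]
SWAP    -> [12, 8]
PUSH -6 -> [12, 8, -6]
POP     -> [12, 8]
POP     -> [12]
NEG     -> [-12]
MUL  — needs 2 operands, stack has 1 → underflow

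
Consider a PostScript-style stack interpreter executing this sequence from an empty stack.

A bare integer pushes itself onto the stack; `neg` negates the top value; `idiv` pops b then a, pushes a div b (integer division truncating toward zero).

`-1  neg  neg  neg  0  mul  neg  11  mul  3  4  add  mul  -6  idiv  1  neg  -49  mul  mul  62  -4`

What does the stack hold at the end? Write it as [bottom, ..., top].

-1   → [-1]
neg  → [1]
neg  → [-1]
neg  → [1]
0    → [1, 0]
mul  → [0]
neg  → [0]
11   → [0, 11]
mul  → [0]
3    → [0, 3]
4    → [0, 3, 4]
add  → [0, 7]
mul  → [0]
-6   → [0, -6]
idiv → [0]
1    → [0, 1]
neg  → [0, -1]
-49  → [0, -1, -49]
mul  → [0, 49]
mul  → [0]
62   → [0, 62]
-4   → [0, 62, -4]

[0, 62, -4]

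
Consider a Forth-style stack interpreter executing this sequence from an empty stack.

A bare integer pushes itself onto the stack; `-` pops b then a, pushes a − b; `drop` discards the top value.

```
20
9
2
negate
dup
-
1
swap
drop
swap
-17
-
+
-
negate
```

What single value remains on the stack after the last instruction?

7

20      [20]
9       [20, 9]
2       [20, 9, 2]
negate  [20, 9, -2]
dup     [20, 9, -2, -2]
-       [20, 9, 0]
1       [20, 9, 0, 1]
swap    [20, 9, 1, 0]
drop    [20, 9, 1]
swap    [20, 1, 9]
-17     [20, 1, 9, -17]
-       [20, 1, 26]
+       [20, 27]
-       [-7]
negate  [7]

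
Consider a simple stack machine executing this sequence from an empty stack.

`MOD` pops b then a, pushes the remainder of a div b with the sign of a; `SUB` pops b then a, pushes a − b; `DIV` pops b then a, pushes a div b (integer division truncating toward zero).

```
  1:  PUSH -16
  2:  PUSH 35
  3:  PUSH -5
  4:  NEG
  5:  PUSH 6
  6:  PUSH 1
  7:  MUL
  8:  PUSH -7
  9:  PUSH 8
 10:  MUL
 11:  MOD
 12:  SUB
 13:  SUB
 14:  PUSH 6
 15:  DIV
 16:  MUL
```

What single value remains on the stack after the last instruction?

-96

PUSH -16 -> [-16]
PUSH 35  -> [-16, 35]
PUSH -5  -> [-16, 35, -5]
NEG      -> [-16, 35, 5]
PUSH 6   -> [-16, 35, 5, 6]
PUSH 1   -> [-16, 35, 5, 6, 1]
MUL      -> [-16, 35, 5, 6]
PUSH -7  -> [-16, 35, 5, 6, -7]
PUSH 8   -> [-16, 35, 5, 6, -7, 8]
MUL      -> [-16, 35, 5, 6, -56]
MOD      -> [-16, 35, 5, 6]
SUB      -> [-16, 35, -1]
SUB      -> [-16, 36]
PUSH 6   -> [-16, 36, 6]
DIV      -> [-16, 6]
MUL      -> [-96]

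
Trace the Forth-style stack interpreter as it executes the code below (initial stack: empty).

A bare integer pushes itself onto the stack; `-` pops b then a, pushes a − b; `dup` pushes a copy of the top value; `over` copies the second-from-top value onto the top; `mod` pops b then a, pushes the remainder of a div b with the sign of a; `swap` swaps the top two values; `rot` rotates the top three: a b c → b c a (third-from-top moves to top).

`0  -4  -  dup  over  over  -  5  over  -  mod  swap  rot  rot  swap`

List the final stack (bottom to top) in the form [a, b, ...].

[4, 0, 4]

0    -> [0]
-4   -> [0, -4]
-    -> [4]
dup  -> [4, 4]
over -> [4, 4, 4]
over -> [4, 4, 4, 4]
-    -> [4, 4, 0]
5    -> [4, 4, 0, 5]
over -> [4, 4, 0, 5, 0]
-    -> [4, 4, 0, 5]
mod  -> [4, 4, 0]
swap -> [4, 0, 4]
rot  -> [0, 4, 4]
rot  -> [4, 4, 0]
swap -> [4, 0, 4]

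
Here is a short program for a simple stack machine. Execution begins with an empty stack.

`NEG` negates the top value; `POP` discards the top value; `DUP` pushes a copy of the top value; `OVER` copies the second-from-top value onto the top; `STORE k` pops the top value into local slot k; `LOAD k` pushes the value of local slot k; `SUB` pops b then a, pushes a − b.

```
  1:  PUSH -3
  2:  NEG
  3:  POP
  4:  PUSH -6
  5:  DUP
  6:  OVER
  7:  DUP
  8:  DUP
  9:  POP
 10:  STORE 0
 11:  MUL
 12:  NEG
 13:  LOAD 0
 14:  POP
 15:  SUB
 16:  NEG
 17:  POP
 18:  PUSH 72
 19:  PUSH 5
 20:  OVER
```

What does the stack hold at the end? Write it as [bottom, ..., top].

PUSH -3  -3
NEG      3
POP      (empty)
PUSH -6  -6
DUP      -6 -6
OVER     -6 -6 -6
DUP      -6 -6 -6 -6
DUP      -6 -6 -6 -6 -6
POP      -6 -6 -6 -6
STORE 0  -6 -6 -6
MUL      -6 36
NEG      -6 -36
LOAD 0   -6 -36 -6
POP      -6 -36
SUB      30
NEG      -30
POP      (empty)
PUSH 72  72
PUSH 5   72 5
OVER     72 5 72

[72, 5, 72]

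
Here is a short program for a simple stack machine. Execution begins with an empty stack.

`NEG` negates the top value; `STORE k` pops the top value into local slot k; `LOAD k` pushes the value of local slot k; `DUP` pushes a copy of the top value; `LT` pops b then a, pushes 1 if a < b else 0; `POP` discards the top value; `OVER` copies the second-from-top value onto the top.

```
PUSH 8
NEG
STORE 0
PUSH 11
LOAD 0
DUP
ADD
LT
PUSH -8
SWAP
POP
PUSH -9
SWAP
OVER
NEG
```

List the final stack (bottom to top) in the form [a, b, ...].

PUSH 8   [8]
NEG      [-8]
STORE 0  []
PUSH 11  [11]
LOAD 0   [11, -8]
DUP      [11, -8, -8]
ADD      [11, -16]
LT       [0]
PUSH -8  [0, -8]
SWAP     [-8, 0]
POP      [-8]
PUSH -9  [-8, -9]
SWAP     [-9, -8]
OVER     [-9, -8, -9]
NEG      [-9, -8, 9]

[-9, -8, 9]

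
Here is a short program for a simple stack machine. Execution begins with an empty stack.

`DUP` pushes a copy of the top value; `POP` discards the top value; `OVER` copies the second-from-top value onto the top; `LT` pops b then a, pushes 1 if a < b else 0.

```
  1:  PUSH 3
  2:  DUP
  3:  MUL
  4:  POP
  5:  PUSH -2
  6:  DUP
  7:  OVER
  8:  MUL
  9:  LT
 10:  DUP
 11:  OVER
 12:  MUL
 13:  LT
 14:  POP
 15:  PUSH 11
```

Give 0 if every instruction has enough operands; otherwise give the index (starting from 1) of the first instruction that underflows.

PUSH 3  → [3]
DUP     → [3, 3]
MUL     → [9]
POP     → []
PUSH -2 → [-2]
DUP     → [-2, -2]
OVER    → [-2, -2, -2]
MUL     → [-2, 4]
LT      → [1]
DUP     → [1, 1]
OVER    → [1, 1, 1]
MUL     → [1, 1]
LT      → [0]
POP     → []
PUSH 11 → [11]

0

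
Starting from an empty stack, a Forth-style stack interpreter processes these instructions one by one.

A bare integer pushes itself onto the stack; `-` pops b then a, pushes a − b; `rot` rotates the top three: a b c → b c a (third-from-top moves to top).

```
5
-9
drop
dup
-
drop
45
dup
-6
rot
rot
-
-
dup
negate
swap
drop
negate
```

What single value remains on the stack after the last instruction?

5      → [5]
-9     → [5, -9]
drop   → [5]
dup    → [5, 5]
-      → [0]
drop   → []
45     → [45]
dup    → [45, 45]
-6     → [45, 45, -6]
rot    → [45, -6, 45]
rot    → [-6, 45, 45]
-      → [-6, 0]
-      → [-6]
dup    → [-6, -6]
negate → [-6, 6]
swap   → [6, -6]
drop   → [6]
negate → [-6]

-6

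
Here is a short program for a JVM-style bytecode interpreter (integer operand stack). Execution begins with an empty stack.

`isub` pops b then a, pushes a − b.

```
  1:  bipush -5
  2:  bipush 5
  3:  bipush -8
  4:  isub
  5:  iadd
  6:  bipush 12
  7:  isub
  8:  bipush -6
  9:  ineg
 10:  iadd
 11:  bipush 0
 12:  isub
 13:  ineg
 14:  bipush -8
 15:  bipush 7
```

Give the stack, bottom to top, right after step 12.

[2]

bipush -5 : -5
bipush 5  : -5 5
bipush -8 : -5 5 -8
isub      : -5 13
iadd      : 8
bipush 12 : 8 12
isub      : -4
bipush -6 : -4 -6
ineg      : -4 6
iadd      : 2
bipush 0  : 2 0
isub      : 2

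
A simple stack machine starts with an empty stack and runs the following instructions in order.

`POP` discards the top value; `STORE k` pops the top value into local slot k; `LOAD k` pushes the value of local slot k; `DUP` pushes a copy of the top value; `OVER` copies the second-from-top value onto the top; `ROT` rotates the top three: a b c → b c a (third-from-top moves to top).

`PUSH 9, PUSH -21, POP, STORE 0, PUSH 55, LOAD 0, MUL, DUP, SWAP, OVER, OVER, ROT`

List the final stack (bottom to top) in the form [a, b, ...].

PUSH 9   : [9]
PUSH -21 : [9, -21]
POP      : [9]
STORE 0  : []
PUSH 55  : [55]
LOAD 0   : [55, 9]
MUL      : [495]
DUP      : [495, 495]
SWAP     : [495, 495]
OVER     : [495, 495, 495]
OVER     : [495, 495, 495, 495]
ROT      : [495, 495, 495, 495]

[495, 495, 495, 495]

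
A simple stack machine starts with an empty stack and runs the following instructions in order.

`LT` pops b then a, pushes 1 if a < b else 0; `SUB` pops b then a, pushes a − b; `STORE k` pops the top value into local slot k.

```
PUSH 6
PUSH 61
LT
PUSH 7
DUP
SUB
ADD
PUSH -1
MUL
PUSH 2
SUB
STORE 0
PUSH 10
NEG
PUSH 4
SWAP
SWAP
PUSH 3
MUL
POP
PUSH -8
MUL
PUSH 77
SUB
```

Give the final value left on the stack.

3

PUSH 6  : [6]
PUSH 61 : [6, 61]
LT      : [1]
PUSH 7  : [1, 7]
DUP     : [1, 7, 7]
SUB     : [1, 0]
ADD     : [1]
PUSH -1 : [1, -1]
MUL     : [-1]
PUSH 2  : [-1, 2]
SUB     : [-3]
STORE 0 : []
PUSH 10 : [10]
NEG     : [-10]
PUSH 4  : [-10, 4]
SWAP    : [4, -10]
SWAP    : [-10, 4]
PUSH 3  : [-10, 4, 3]
MUL     : [-10, 12]
POP     : [-10]
PUSH -8 : [-10, -8]
MUL     : [80]
PUSH 77 : [80, 77]
SUB     : [3]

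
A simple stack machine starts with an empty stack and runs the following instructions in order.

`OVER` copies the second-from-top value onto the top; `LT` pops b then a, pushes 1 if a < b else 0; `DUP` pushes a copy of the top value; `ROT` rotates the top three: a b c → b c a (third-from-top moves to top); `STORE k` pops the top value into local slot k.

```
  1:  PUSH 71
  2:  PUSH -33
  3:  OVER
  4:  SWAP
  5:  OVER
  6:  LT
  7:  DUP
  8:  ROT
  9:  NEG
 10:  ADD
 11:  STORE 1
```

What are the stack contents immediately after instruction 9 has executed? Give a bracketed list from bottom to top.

[71, 1, 1, -71]

PUSH 71   71
PUSH -33  71 -33
OVER      71 -33 71
SWAP      71 71 -33
OVER      71 71 -33 71
LT        71 71 1
DUP       71 71 1 1
ROT       71 1 1 71
NEG       71 1 1 -71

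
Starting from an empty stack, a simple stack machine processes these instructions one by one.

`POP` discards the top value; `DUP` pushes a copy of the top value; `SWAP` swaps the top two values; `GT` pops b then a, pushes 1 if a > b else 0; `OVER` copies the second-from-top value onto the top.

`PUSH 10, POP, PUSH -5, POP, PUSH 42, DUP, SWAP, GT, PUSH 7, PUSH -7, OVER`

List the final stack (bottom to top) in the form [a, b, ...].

[0, 7, -7, 7]

PUSH 10 -> 10
POP     -> (empty)
PUSH -5 -> -5
POP     -> (empty)
PUSH 42 -> 42
DUP     -> 42 42
SWAP    -> 42 42
GT      -> 0
PUSH 7  -> 0 7
PUSH -7 -> 0 7 -7
OVER    -> 0 7 -7 7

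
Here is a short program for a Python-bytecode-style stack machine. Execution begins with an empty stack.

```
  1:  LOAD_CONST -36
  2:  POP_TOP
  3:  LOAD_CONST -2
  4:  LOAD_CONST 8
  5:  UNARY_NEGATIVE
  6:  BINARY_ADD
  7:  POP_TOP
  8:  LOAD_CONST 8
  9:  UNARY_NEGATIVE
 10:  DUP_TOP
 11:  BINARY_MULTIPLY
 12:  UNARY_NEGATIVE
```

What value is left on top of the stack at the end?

-64

LOAD_CONST -36  : [-36]
POP_TOP         : []
LOAD_CONST -2   : [-2]
LOAD_CONST 8    : [-2, 8]
UNARY_NEGATIVE  : [-2, -8]
BINARY_ADD      : [-10]
POP_TOP         : []
LOAD_CONST 8    : [8]
UNARY_NEGATIVE  : [-8]
DUP_TOP         : [-8, -8]
BINARY_MULTIPLY : [64]
UNARY_NEGATIVE  : [-64]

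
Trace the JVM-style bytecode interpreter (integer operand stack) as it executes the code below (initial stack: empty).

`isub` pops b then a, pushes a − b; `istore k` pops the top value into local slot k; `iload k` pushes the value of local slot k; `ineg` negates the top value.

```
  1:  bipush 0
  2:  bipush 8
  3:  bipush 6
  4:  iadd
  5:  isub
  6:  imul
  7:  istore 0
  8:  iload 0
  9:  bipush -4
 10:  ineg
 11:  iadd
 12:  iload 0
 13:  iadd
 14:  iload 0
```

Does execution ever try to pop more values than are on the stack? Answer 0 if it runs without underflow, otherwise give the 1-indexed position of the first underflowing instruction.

bipush 0 : 0
bipush 8 : 0 8
bipush 6 : 0 8 6
iadd     : 0 14
isub     : -14
imul  — needs 2 operands, stack has 1 → underflow

6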